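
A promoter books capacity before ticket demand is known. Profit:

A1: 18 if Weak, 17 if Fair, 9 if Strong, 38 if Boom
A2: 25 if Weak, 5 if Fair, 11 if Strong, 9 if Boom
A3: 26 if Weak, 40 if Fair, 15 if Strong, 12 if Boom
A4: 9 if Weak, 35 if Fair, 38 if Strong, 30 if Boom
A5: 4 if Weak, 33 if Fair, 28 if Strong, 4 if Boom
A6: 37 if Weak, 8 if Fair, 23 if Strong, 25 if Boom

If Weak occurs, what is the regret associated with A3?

Best payoff under Weak is 37.
Regret = 37 − 26 = 11.

11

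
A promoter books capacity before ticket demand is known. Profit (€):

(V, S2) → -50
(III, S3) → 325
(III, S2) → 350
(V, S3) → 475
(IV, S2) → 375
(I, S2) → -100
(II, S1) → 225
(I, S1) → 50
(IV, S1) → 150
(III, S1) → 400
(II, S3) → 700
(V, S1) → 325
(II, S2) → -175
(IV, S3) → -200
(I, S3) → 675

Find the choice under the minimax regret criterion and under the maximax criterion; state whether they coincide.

Column bests: S1=400, S2=375, S3=700.
I regrets: 350, 475, 25 → max 475
II regrets: 175, 550, 0 → max 550
III regrets: 0, 25, 375 → max 375
IV regrets: 250, 0, 900 → max 900
V regrets: 75, 425, 225 → max 425
Smallest max regret = 375 → III.
Row maxima: I=675, II=700, III=400, IV=375, V=475
Best best-case = 700 → II.

minimax regret → III; maximax → II (disagree)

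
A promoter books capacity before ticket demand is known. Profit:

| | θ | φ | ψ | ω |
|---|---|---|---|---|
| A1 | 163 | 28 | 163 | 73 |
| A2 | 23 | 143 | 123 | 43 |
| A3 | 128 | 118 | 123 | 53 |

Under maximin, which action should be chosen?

Row minima: A1=28, A2=23, A3=53
Best worst-case = 53 → A3.

A3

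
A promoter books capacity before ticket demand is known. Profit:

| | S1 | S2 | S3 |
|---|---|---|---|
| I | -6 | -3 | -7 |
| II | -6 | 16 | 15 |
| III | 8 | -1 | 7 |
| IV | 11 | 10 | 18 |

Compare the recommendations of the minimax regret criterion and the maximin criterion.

Column bests: S1=11, S2=16, S3=18.
I regrets: 17, 19, 25 → max 25
II regrets: 17, 0, 3 → max 17
III regrets: 3, 17, 11 → max 17
IV regrets: 0, 6, 0 → max 6
Smallest max regret = 6 → IV.
Row minima: I=-7, II=-6, III=-1, IV=10
Best worst-case = 10 → IV.

minimax regret → IV; maximin → IV (agree)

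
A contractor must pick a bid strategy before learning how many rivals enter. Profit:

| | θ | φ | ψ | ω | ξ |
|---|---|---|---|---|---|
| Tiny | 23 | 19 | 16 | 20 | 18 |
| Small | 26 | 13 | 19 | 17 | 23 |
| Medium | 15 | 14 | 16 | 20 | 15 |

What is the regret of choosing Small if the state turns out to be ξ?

0

Best payoff under ξ is 23.
Regret = 23 − 23 = 0.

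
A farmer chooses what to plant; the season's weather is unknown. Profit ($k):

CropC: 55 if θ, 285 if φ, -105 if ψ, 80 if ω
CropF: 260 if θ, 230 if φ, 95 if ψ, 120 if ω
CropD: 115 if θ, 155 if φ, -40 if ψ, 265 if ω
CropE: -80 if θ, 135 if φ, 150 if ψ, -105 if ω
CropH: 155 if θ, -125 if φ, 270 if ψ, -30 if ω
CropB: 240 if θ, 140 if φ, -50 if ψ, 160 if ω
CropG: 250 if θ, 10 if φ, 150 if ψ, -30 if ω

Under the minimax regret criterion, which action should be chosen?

CropF

Column bests: θ=260, φ=285, ψ=270, ω=265.
CropC regrets: 205, 0, 375, 185 → max 375
CropF regrets: 0, 55, 175, 145 → max 175
CropD regrets: 145, 130, 310, 0 → max 310
CropE regrets: 340, 150, 120, 370 → max 370
CropH regrets: 105, 410, 0, 295 → max 410
CropB regrets: 20, 145, 320, 105 → max 320
CropG regrets: 10, 275, 120, 295 → max 295
Smallest max regret = 175 → CropF.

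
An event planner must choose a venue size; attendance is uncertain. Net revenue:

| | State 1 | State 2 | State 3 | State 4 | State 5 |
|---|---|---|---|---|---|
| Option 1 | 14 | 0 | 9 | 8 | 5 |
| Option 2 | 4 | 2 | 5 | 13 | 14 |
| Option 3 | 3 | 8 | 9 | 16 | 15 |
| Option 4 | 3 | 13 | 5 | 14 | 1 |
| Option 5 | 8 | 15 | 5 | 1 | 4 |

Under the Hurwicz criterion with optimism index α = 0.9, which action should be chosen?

Option 3

Option 1: 0.9·14 + 0.1·0 = 12.6
Option 2: 0.9·14 + 0.1·2 = 12.8
Option 3: 0.9·16 + 0.1·3 = 14.7
Option 4: 0.9·14 + 0.1·1 = 12.7
Option 5: 0.9·15 + 0.1·1 = 13.6
Highest Hurwicz score = 14.7 → Option 3.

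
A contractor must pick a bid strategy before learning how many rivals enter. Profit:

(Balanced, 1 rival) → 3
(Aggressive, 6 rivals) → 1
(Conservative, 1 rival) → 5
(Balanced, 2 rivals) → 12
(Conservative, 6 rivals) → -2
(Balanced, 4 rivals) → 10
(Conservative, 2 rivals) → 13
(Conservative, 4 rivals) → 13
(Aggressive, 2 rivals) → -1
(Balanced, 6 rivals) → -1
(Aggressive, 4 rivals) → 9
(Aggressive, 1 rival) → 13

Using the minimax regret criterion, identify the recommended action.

Column bests: 1 rival=13, 2 rivals=13, 4 rivals=13, 6 rivals=1.
Conservative regrets: 8, 0, 0, 3 → max 8
Balanced regrets: 10, 1, 3, 2 → max 10
Aggressive regrets: 0, 14, 4, 0 → max 14
Smallest max regret = 8 → Conservative.

Conservative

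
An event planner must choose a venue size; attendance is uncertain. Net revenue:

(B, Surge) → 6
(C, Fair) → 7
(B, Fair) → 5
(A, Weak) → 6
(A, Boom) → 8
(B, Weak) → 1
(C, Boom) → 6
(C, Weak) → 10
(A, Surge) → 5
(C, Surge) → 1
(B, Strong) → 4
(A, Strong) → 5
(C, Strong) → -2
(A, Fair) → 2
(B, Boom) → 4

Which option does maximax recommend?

Row maxima: A=8, B=6, C=10
Best best-case = 10 → C.

C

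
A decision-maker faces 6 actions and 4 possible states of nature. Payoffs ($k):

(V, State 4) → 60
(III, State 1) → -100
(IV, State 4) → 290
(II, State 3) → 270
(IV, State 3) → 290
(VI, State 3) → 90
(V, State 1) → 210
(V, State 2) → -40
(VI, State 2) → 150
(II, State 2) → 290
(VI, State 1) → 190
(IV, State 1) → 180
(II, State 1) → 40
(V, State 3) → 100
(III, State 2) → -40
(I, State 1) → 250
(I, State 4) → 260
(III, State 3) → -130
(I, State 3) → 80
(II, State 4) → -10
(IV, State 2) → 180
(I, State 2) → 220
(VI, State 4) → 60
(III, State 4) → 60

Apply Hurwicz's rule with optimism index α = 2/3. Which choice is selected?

IV

I: 2/3·260 + 1/3·80 = 200
II: 2/3·290 + 1/3·(-10) = 190
III: 2/3·60 + 1/3·(-130) = -10/3
IV: 2/3·290 + 1/3·180 = 760/3
V: 2/3·210 + 1/3·(-40) = 380/3
VI: 2/3·190 + 1/3·60 = 440/3
Highest Hurwicz score = 760/3 → IV.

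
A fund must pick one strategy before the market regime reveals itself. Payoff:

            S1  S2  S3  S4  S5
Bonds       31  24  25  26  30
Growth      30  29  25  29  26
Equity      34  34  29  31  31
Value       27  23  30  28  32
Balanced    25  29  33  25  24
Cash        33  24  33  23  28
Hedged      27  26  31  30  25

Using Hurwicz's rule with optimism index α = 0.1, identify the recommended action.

Bonds: 0.1·31 + 0.9·24 = 24.7
Growth: 0.1·30 + 0.9·25 = 25.5
Equity: 0.1·34 + 0.9·29 = 29.5
Value: 0.1·32 + 0.9·23 = 23.9
Balanced: 0.1·33 + 0.9·24 = 24.9
Cash: 0.1·33 + 0.9·23 = 24
Hedged: 0.1·31 + 0.9·25 = 25.6
Highest Hurwicz score = 29.5 → Equity.

Equity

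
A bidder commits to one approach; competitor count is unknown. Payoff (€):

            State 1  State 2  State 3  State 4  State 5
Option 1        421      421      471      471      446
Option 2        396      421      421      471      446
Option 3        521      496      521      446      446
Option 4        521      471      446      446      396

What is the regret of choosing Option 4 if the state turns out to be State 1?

Best payoff under State 1 is 521.
Regret = 521 − 521 = 0.

0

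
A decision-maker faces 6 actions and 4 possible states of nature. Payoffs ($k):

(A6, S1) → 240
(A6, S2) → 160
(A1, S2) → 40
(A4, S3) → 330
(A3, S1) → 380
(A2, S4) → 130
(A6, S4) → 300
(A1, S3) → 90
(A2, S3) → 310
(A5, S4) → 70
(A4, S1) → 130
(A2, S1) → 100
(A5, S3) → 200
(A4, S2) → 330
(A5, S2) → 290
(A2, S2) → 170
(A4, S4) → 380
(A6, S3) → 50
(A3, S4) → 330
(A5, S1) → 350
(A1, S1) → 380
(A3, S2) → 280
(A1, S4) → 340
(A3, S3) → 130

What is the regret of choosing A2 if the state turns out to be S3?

Best payoff under S3 is 330.
Regret = 330 − 310 = 20.

20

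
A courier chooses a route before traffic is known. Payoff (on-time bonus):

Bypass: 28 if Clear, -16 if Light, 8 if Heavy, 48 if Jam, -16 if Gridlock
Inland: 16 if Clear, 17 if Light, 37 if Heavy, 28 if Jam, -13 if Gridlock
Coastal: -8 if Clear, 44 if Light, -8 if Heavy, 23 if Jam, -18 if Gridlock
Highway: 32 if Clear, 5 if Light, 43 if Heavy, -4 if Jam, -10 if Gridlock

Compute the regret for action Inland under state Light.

Best payoff under Light is 44.
Regret = 44 − 17 = 27.

27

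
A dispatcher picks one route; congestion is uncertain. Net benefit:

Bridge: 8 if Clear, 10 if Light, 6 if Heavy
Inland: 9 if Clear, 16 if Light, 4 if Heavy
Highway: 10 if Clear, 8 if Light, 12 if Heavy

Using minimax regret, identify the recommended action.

Bridge

Column bests: Clear=10, Light=16, Heavy=12.
Bridge regrets: 2, 6, 6 → max 6
Inland regrets: 1, 0, 8 → max 8
Highway regrets: 0, 8, 0 → max 8
Smallest max regret = 6 → Bridge.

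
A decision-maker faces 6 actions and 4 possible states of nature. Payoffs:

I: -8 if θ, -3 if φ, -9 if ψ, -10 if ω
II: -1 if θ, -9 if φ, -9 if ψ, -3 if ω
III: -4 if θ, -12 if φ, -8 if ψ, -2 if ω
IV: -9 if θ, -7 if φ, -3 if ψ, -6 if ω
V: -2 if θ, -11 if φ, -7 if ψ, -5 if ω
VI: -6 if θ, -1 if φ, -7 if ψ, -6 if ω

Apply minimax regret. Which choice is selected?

VI

Column bests: θ=-1, φ=-1, ψ=-3, ω=-2.
I regrets: 7, 2, 6, 8 → max 8
II regrets: 0, 8, 6, 1 → max 8
III regrets: 3, 11, 5, 0 → max 11
IV regrets: 8, 6, 0, 4 → max 8
V regrets: 1, 10, 4, 3 → max 10
VI regrets: 5, 0, 4, 4 → max 5
Smallest max regret = 5 → VI.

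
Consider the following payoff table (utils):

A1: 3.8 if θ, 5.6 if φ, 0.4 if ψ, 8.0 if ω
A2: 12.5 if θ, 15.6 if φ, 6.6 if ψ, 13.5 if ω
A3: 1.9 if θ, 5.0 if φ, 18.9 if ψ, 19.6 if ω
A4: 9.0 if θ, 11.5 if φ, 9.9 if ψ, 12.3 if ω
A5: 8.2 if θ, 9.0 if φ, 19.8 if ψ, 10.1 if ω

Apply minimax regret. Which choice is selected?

A5

Column bests: θ=12.5, φ=15.6, ψ=19.8, ω=19.6.
A1 regrets: 8.7, 10.0, 19.4, 11.6 → max 19.4
A2 regrets: 0.0, 0.0, 13.2, 6.1 → max 13.2
A3 regrets: 10.6, 10.6, 0.9, 0.0 → max 10.6
A4 regrets: 3.5, 4.1, 9.9, 7.3 → max 9.9
A5 regrets: 4.3, 6.6, 0.0, 9.5 → max 9.5
Smallest max regret = 9.5 → A5.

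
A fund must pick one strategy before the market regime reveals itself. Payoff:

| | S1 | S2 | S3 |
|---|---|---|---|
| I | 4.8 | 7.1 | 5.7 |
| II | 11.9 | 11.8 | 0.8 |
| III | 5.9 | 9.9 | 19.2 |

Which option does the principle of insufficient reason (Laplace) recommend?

Row averages: I=88/15, II=49/6, III=35/3
Highest average = 35/3 → III.

III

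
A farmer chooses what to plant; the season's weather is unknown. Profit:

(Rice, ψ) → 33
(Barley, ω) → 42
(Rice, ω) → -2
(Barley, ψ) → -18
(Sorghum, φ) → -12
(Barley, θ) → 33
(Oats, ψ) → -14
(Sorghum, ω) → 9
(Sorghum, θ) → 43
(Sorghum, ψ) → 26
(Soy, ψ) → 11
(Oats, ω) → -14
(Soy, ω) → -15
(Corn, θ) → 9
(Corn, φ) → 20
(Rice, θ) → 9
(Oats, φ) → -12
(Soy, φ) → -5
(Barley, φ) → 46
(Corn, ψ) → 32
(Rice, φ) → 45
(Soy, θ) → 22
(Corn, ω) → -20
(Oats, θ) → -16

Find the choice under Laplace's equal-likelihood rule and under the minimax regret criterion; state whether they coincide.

laplace → Barley; minimax regret → Rice (disagree)

Row averages: Rice=21.25, Oats=-14, Barley=25.75, Sorghum=16.5, Soy=3.25, Corn=10.25
Highest average = 25.75 → Barley.
Column bests: θ=43, φ=46, ψ=33, ω=42.
Rice regrets: 34, 1, 0, 44 → max 44
Oats regrets: 59, 58, 47, 56 → max 59
Barley regrets: 10, 0, 51, 0 → max 51
Sorghum regrets: 0, 58, 7, 33 → max 58
Soy regrets: 21, 51, 22, 57 → max 57
Corn regrets: 34, 26, 1, 62 → max 62
Smallest max regret = 44 → Rice.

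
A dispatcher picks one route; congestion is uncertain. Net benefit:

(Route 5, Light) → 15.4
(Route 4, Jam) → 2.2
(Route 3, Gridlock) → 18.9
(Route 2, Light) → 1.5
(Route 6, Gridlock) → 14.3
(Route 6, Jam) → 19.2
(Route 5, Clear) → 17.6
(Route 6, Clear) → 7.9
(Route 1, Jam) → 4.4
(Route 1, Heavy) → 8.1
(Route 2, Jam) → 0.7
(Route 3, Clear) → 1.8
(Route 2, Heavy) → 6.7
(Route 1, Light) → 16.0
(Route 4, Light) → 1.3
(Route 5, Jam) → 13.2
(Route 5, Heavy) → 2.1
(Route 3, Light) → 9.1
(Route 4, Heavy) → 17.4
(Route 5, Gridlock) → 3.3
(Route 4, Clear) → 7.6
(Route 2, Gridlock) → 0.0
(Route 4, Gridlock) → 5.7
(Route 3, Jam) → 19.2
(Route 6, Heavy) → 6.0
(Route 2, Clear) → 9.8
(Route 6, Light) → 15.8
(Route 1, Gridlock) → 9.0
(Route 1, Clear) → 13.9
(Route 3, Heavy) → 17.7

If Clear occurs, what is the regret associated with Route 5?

Best payoff under Clear is 17.6.
Regret = 17.6 − 17.6 = 0.0.

0.0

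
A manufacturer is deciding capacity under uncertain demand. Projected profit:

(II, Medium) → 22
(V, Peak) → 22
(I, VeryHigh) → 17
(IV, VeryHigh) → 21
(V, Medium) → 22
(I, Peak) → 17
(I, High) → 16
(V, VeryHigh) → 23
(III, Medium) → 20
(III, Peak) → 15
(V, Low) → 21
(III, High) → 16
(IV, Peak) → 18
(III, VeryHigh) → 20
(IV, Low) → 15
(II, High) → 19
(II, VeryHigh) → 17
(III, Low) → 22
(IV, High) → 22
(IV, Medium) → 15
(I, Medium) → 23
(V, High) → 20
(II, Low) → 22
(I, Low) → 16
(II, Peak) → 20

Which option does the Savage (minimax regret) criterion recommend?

Column bests: Low=22, Medium=23, High=22, VeryHigh=23, Peak=22.
I regrets: 6, 0, 6, 6, 5 → max 6
II regrets: 0, 1, 3, 6, 2 → max 6
III regrets: 0, 3, 6, 3, 7 → max 7
IV regrets: 7, 8, 0, 2, 4 → max 8
V regrets: 1, 1, 2, 0, 0 → max 2
Smallest max regret = 2 → V.

V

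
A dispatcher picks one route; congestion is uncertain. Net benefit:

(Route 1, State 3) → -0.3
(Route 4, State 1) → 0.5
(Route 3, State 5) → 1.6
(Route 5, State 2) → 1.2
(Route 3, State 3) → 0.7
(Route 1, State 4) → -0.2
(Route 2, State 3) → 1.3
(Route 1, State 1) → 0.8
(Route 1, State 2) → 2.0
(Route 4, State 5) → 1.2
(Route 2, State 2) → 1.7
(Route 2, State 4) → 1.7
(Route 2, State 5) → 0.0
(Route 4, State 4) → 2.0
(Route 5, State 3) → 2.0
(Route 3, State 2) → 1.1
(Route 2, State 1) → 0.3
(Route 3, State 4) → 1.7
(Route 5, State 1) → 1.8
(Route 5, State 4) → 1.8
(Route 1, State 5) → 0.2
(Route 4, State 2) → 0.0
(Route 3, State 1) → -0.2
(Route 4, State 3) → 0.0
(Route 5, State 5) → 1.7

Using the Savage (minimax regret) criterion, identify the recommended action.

Column bests: State 1=1.8, State 2=2.0, State 3=2.0, State 4=2.0, State 5=1.7.
Route 1 regrets: 1.0, 0.0, 2.3, 2.2, 1.5 → max 2.3
Route 2 regrets: 1.5, 0.3, 0.7, 0.3, 1.7 → max 1.7
Route 3 regrets: 2.0, 0.9, 1.3, 0.3, 0.1 → max 2.0
Route 4 regrets: 1.3, 2.0, 2.0, 0.0, 0.5 → max 2.0
Route 5 regrets: 0.0, 0.8, 0.0, 0.2, 0.0 → max 0.8
Smallest max regret = 0.8 → Route 5.

Route 5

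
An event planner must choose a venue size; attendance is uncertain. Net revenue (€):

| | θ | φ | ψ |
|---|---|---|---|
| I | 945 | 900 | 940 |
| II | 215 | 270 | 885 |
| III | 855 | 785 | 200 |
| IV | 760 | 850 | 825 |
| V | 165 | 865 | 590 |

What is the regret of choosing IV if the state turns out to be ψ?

115

Best payoff under ψ is 940.
Regret = 940 − 825 = 115.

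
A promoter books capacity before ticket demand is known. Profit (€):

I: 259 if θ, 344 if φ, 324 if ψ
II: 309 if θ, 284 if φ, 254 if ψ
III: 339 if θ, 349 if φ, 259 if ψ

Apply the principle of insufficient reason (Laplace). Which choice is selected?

III

Row averages: I=309, II=847/3, III=947/3
Highest average = 947/3 → III.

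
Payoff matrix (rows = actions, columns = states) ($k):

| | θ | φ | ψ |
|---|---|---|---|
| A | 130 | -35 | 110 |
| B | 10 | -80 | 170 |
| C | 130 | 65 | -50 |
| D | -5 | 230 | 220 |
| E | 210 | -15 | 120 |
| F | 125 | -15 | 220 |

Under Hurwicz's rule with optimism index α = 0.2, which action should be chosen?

D

A: 0.2·130 + 0.8·(-35) = -2
B: 0.2·170 + 0.8·(-80) = -30
C: 0.2·130 + 0.8·(-50) = -14
D: 0.2·230 + 0.8·(-5) = 42
E: 0.2·210 + 0.8·(-15) = 30
F: 0.2·220 + 0.8·(-15) = 32
Highest Hurwicz score = 42 → D.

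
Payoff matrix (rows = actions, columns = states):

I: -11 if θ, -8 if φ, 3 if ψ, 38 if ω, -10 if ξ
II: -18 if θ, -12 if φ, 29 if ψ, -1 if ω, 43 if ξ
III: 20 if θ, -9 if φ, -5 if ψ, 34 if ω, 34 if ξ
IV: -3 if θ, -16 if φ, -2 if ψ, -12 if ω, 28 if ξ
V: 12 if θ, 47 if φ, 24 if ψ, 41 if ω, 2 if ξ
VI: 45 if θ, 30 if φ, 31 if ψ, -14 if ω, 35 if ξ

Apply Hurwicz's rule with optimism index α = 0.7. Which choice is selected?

I: 0.7·38 + 0.3·(-11) = 23.3
II: 0.7·43 + 0.3·(-18) = 24.7
III: 0.7·34 + 0.3·(-9) = 21.1
IV: 0.7·28 + 0.3·(-16) = 14.8
V: 0.7·47 + 0.3·2 = 33.5
VI: 0.7·45 + 0.3·(-14) = 27.3
Highest Hurwicz score = 33.5 → V.

V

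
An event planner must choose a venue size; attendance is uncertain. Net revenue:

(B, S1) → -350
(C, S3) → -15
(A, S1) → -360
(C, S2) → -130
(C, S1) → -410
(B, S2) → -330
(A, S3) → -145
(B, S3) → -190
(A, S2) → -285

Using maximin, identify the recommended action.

B

Row minima: A=-360, B=-350, C=-410
Best worst-case = -350 → B.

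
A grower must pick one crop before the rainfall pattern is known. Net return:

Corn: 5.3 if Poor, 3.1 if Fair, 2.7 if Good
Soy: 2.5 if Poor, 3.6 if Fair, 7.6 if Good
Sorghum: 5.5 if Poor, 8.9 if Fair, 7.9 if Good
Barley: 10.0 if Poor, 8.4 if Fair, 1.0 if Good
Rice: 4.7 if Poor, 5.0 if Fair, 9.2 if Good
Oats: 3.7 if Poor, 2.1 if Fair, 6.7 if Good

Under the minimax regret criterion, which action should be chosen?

Sorghum

Column bests: Poor=10.0, Fair=8.9, Good=9.2.
Corn regrets: 4.7, 5.8, 6.5 → max 6.5
Soy regrets: 7.5, 5.3, 1.6 → max 7.5
Sorghum regrets: 4.5, 0.0, 1.3 → max 4.5
Barley regrets: 0.0, 0.5, 8.2 → max 8.2
Rice regrets: 5.3, 3.9, 0.0 → max 5.3
Oats regrets: 6.3, 6.8, 2.5 → max 6.8
Smallest max regret = 4.5 → Sorghum.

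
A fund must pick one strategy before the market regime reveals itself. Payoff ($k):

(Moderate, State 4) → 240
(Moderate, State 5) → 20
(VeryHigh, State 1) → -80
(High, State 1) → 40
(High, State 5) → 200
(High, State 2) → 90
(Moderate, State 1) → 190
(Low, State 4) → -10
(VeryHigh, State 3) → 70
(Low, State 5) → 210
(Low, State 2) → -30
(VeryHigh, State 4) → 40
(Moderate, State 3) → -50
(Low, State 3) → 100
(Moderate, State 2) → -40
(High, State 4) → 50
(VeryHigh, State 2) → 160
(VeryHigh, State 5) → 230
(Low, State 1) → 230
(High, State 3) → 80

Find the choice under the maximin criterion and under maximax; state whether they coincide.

Row minima: Low=-30, Moderate=-50, High=40, VeryHigh=-80
Best worst-case = 40 → High.
Row maxima: Low=230, Moderate=240, High=200, VeryHigh=230
Best best-case = 240 → Moderate.

maximin → High; maximax → Moderate (disagree)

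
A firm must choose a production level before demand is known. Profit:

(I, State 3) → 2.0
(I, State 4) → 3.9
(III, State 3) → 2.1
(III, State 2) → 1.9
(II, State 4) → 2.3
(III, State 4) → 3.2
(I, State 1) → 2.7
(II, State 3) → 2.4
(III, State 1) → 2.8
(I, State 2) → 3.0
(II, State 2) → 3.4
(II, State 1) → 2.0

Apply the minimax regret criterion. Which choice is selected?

I

Column bests: State 1=2.8, State 2=3.4, State 3=2.4, State 4=3.9.
I regrets: 0.1, 0.4, 0.4, 0.0 → max 0.4
II regrets: 0.8, 0.0, 0.0, 1.6 → max 1.6
III regrets: 0.0, 1.5, 0.3, 0.7 → max 1.5
Smallest max regret = 0.4 → I.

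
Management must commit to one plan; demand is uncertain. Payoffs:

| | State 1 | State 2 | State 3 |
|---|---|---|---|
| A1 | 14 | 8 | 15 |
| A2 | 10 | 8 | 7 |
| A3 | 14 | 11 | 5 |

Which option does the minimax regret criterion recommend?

Column bests: State 1=14, State 2=11, State 3=15.
A1 regrets: 0, 3, 0 → max 3
A2 regrets: 4, 3, 8 → max 8
A3 regrets: 0, 0, 10 → max 10
Smallest max regret = 3 → A1.

A1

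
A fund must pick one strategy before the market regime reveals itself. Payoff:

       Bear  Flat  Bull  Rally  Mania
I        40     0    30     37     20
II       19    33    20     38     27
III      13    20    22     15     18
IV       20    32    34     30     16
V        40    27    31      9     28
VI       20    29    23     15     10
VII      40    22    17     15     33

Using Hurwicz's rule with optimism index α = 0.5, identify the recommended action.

I: 0.5·40 + 0.5·0 = 20
II: 0.5·38 + 0.5·19 = 28.5
III: 0.5·22 + 0.5·13 = 17.5
IV: 0.5·34 + 0.5·16 = 25
V: 0.5·40 + 0.5·9 = 24.5
VI: 0.5·29 + 0.5·10 = 19.5
VII: 0.5·40 + 0.5·15 = 27.5
Highest Hurwicz score = 28.5 → II.

II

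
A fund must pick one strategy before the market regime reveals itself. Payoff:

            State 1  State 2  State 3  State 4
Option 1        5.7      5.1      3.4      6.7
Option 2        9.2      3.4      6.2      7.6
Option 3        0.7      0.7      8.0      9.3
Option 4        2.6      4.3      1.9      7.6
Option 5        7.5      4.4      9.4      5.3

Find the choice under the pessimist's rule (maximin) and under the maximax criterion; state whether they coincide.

maximin → Option 5; maximax → Option 5 (agree)

Row minima: Option 1=3.4, Option 2=3.4, Option 3=0.7, Option 4=1.9, Option 5=4.4
Best worst-case = 4.4 → Option 5.
Row maxima: Option 1=6.7, Option 2=9.2, Option 3=9.3, Option 4=7.6, Option 5=9.4
Best best-case = 9.4 → Option 5.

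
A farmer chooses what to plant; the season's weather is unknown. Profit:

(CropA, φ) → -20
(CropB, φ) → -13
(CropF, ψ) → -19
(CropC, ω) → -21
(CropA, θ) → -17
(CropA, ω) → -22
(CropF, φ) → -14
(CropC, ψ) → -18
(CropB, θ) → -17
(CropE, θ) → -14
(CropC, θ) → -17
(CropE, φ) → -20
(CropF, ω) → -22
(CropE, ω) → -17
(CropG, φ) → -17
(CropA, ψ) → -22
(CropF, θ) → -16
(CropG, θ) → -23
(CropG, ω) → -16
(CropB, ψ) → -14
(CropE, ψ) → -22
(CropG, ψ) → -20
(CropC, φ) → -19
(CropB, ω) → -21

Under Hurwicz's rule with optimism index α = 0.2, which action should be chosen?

CropB

CropB: 0.2·(-13) + 0.8·(-21) = -19.4
CropF: 0.2·(-14) + 0.8·(-22) = -20.4
CropA: 0.2·(-17) + 0.8·(-22) = -21
CropC: 0.2·(-17) + 0.8·(-21) = -20.2
CropG: 0.2·(-16) + 0.8·(-23) = -21.6
CropE: 0.2·(-14) + 0.8·(-22) = -20.4
Highest Hurwicz score = -19.4 → CropB.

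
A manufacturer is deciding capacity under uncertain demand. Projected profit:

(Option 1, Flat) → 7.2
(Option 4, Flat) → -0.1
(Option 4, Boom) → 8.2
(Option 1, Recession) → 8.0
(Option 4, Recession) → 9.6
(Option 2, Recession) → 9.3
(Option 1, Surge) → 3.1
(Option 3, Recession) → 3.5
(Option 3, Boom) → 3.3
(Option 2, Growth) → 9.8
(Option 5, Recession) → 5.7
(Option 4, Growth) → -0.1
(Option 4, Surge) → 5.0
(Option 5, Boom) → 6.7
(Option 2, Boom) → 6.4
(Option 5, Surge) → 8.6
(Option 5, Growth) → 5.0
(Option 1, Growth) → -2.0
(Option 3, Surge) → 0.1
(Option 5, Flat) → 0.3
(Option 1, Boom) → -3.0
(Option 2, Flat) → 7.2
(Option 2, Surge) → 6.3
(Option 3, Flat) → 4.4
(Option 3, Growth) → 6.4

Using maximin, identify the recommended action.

Row minima: Option 1=-3.0, Option 2=6.3, Option 3=0.1, Option 4=-0.1, Option 5=0.3
Best worst-case = 6.3 → Option 2.

Option 2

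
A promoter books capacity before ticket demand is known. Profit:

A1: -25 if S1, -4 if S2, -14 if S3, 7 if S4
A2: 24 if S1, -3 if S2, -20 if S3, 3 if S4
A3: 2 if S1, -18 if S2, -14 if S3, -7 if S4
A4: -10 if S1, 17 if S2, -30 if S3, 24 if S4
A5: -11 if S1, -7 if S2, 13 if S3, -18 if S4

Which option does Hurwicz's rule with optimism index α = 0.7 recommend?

A1: 0.7·7 + 0.3·(-25) = -2.6
A2: 0.7·24 + 0.3·(-20) = 10.8
A3: 0.7·2 + 0.3·(-18) = -4
A4: 0.7·24 + 0.3·(-30) = 7.8
A5: 0.7·13 + 0.3·(-18) = 3.7
Highest Hurwicz score = 10.8 → A2.

A2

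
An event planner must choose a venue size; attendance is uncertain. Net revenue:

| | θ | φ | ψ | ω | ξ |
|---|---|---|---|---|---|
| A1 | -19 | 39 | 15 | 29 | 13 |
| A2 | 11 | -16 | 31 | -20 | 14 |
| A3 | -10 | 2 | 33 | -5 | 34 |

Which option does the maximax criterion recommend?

A1

Row maxima: A1=39, A2=31, A3=34
Best best-case = 39 → A1.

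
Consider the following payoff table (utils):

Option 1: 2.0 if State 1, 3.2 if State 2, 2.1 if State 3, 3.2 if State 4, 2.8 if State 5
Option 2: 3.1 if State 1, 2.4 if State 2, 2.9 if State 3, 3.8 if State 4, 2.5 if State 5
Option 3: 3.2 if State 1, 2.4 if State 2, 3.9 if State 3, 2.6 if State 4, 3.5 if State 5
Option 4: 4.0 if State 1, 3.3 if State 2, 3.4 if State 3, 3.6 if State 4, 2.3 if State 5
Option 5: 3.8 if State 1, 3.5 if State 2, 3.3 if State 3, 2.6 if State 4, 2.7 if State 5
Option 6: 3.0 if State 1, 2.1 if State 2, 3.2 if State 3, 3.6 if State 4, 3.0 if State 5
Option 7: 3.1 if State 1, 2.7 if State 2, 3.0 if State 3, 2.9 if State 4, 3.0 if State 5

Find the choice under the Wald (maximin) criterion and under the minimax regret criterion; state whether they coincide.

maximin → Option 7; minimax regret → Option 7 (agree)

Row minima: Option 1=2.0, Option 2=2.4, Option 3=2.4, Option 4=2.3, Option 5=2.6, Option 6=2.1, Option 7=2.7
Best worst-case = 2.7 → Option 7.
Column bests: State 1=4.0, State 2=3.5, State 3=3.9, State 4=3.8, State 5=3.5.
Option 1 regrets: 2.0, 0.3, 1.8, 0.6, 0.7 → max 2.0
Option 2 regrets: 0.9, 1.1, 1.0, 0.0, 1.0 → max 1.1
Option 3 regrets: 0.8, 1.1, 0.0, 1.2, 0.0 → max 1.2
Option 4 regrets: 0.0, 0.2, 0.5, 0.2, 1.2 → max 1.2
Option 5 regrets: 0.2, 0.0, 0.6, 1.2, 0.8 → max 1.2
Option 6 regrets: 1.0, 1.4, 0.7, 0.2, 0.5 → max 1.4
Option 7 regrets: 0.9, 0.8, 0.9, 0.9, 0.5 → max 0.9
Smallest max regret = 0.9 → Option 7.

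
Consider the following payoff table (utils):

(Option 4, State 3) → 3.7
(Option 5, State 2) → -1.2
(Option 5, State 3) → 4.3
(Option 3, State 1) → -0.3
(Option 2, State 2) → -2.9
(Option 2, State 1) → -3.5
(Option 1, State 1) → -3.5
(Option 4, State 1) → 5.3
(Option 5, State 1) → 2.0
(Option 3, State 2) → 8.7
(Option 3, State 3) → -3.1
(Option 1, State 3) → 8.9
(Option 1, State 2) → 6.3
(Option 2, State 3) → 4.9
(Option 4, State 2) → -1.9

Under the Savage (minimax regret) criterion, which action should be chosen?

Column bests: State 1=5.3, State 2=8.7, State 3=8.9.
Option 1 regrets: 8.8, 2.4, 0.0 → max 8.8
Option 2 regrets: 8.8, 11.6, 4.0 → max 11.6
Option 3 regrets: 5.6, 0.0, 12.0 → max 12.0
Option 4 regrets: 0.0, 10.6, 5.2 → max 10.6
Option 5 regrets: 3.3, 9.9, 4.6 → max 9.9
Smallest max regret = 8.8 → Option 1.

Option 1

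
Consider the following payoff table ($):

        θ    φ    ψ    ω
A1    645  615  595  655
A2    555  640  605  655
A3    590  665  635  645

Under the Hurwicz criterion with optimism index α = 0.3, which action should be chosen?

A1

A1: 0.3·655 + 0.7·595 = 613
A2: 0.3·655 + 0.7·555 = 585
A3: 0.3·665 + 0.7·590 = 612.5
Highest Hurwicz score = 613 → A1.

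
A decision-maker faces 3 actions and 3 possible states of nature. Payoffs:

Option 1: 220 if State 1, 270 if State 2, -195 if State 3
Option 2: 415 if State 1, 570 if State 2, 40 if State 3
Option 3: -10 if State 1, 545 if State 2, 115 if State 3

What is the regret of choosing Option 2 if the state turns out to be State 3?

Best payoff under State 3 is 115.
Regret = 115 − 40 = 75.

75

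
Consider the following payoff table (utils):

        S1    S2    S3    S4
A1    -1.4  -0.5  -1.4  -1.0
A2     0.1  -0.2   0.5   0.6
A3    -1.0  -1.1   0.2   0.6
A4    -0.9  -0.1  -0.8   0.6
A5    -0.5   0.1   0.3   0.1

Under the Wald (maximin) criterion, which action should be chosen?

Row minima: A1=-1.4, A2=-0.2, A3=-1.1, A4=-0.9, A5=-0.5
Best worst-case = -0.2 → A2.

A2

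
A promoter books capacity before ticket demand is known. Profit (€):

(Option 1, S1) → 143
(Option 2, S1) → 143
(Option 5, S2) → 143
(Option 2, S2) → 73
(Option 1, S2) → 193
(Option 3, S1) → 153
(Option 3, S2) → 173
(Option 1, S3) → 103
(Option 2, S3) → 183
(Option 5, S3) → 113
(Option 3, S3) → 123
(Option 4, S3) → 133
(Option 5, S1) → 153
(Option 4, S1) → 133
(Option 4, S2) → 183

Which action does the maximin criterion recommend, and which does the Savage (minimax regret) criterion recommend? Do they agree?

Row minima: Option 1=103, Option 2=73, Option 3=123, Option 4=133, Option 5=113
Best worst-case = 133 → Option 4.
Column bests: S1=153, S2=193, S3=183.
Option 1 regrets: 10, 0, 80 → max 80
Option 2 regrets: 10, 120, 0 → max 120
Option 3 regrets: 0, 20, 60 → max 60
Option 4 regrets: 20, 10, 50 → max 50
Option 5 regrets: 0, 50, 70 → max 70
Smallest max regret = 50 → Option 4.

maximin → Option 4; minimax regret → Option 4 (agree)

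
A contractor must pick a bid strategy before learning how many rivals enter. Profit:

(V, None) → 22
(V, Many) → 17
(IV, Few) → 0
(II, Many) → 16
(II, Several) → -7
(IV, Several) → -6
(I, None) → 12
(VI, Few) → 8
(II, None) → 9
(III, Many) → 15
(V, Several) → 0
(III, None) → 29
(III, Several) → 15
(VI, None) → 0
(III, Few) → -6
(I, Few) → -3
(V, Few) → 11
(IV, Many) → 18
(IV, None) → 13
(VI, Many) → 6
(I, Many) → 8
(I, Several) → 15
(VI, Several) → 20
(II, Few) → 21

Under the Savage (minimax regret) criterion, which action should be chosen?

Column bests: None=29, Few=21, Several=20, Many=18.
I regrets: 17, 24, 5, 10 → max 24
II regrets: 20, 0, 27, 2 → max 27
III regrets: 0, 27, 5, 3 → max 27
IV regrets: 16, 21, 26, 0 → max 26
V regrets: 7, 10, 20, 1 → max 20
VI regrets: 29, 13, 0, 12 → max 29
Smallest max regret = 20 → V.

V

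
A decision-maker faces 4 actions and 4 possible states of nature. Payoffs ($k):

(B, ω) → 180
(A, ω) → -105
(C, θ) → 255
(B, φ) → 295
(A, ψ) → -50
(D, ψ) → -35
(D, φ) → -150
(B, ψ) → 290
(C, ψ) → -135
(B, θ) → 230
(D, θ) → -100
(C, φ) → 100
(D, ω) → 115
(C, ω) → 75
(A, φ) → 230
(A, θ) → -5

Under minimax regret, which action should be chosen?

B

Column bests: θ=255, φ=295, ψ=290, ω=180.
A regrets: 260, 65, 340, 285 → max 340
B regrets: 25, 0, 0, 0 → max 25
C regrets: 0, 195, 425, 105 → max 425
D regrets: 355, 445, 325, 65 → max 445
Smallest max regret = 25 → B.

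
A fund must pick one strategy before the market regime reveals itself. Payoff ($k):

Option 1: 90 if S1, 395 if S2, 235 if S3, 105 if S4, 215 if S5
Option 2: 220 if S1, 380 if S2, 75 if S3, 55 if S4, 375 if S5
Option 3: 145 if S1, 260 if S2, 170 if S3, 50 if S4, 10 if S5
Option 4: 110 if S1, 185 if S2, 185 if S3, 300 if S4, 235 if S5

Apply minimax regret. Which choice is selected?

Column bests: S1=220, S2=395, S3=235, S4=300, S5=375.
Option 1 regrets: 130, 0, 0, 195, 160 → max 195
Option 2 regrets: 0, 15, 160, 245, 0 → max 245
Option 3 regrets: 75, 135, 65, 250, 365 → max 365
Option 4 regrets: 110, 210, 50, 0, 140 → max 210
Smallest max regret = 195 → Option 1.

Option 1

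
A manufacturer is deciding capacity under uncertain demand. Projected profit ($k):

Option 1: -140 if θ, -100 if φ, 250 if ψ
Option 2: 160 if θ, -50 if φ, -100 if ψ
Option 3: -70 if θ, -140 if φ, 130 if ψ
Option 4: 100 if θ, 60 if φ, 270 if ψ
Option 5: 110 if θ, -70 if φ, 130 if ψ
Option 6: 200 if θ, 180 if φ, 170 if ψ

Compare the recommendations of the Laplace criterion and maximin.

laplace → Option 6; maximin → Option 6 (agree)

Row averages: Option 1=10/3, Option 2=10/3, Option 3=-80/3, Option 4=430/3, Option 5=170/3, Option 6=550/3
Highest average = 550/3 → Option 6.
Row minima: Option 1=-140, Option 2=-100, Option 3=-140, Option 4=60, Option 5=-70, Option 6=170
Best worst-case = 170 → Option 6.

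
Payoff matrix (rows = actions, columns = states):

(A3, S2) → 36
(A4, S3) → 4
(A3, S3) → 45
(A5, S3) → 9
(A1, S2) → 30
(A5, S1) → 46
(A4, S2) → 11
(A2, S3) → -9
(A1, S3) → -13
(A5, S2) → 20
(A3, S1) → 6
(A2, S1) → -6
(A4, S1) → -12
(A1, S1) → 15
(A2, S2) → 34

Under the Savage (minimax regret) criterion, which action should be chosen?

A5

Column bests: S1=46, S2=36, S3=45.
A1 regrets: 31, 6, 58 → max 58
A2 regrets: 52, 2, 54 → max 54
A3 regrets: 40, 0, 0 → max 40
A4 regrets: 58, 25, 41 → max 58
A5 regrets: 0, 16, 36 → max 36
Smallest max regret = 36 → A5.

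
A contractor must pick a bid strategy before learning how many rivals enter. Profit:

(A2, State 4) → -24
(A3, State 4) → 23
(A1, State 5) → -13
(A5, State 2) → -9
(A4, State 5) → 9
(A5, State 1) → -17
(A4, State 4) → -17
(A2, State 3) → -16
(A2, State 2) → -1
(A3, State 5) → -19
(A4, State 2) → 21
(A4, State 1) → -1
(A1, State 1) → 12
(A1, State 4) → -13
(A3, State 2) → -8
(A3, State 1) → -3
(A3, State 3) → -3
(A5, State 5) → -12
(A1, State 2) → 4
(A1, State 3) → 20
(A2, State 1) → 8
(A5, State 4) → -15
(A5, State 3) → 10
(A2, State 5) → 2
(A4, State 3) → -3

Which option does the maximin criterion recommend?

A1

Row minima: A1=-13, A2=-24, A3=-19, A4=-17, A5=-17
Best worst-case = -13 → A1.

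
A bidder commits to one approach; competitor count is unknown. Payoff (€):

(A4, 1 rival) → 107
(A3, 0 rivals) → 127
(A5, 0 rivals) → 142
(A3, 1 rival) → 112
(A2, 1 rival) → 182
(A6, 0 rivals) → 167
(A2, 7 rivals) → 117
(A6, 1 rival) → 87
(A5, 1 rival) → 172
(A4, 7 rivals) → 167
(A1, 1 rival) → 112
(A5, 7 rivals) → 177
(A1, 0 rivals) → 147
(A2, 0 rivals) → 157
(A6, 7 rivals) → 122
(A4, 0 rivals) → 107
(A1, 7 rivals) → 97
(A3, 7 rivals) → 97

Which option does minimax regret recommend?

Column bests: 0 rivals=167, 1 rival=182, 7 rivals=177.
A1 regrets: 20, 70, 80 → max 80
A2 regrets: 10, 0, 60 → max 60
A3 regrets: 40, 70, 80 → max 80
A4 regrets: 60, 75, 10 → max 75
A5 regrets: 25, 10, 0 → max 25
A6 regrets: 0, 95, 55 → max 95
Smallest max regret = 25 → A5.

A5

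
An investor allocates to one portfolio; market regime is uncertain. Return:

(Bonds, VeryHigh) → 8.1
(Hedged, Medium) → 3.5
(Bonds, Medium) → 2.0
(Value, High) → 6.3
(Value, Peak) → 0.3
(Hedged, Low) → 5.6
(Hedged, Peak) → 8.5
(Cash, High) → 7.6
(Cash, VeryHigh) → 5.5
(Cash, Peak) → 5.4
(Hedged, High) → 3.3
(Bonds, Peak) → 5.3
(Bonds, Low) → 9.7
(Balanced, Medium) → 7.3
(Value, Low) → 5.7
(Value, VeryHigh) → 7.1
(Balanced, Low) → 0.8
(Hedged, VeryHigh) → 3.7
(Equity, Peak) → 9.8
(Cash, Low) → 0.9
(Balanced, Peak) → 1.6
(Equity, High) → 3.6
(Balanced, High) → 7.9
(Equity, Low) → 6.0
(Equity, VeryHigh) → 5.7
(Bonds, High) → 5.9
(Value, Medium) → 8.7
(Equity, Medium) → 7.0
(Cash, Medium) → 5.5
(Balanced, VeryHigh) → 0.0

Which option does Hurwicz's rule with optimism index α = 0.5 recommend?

Equity

Hedged: 0.5·8.5 + 0.5·3.3 = 5.9
Equity: 0.5·9.8 + 0.5·3.6 = 6.7
Cash: 0.5·7.6 + 0.5·0.9 = 4.25
Bonds: 0.5·9.7 + 0.5·2.0 = 5.85
Balanced: 0.5·7.9 + 0.5·0.0 = 3.95
Value: 0.5·8.7 + 0.5·0.3 = 4.5
Highest Hurwicz score = 6.7 → Equity.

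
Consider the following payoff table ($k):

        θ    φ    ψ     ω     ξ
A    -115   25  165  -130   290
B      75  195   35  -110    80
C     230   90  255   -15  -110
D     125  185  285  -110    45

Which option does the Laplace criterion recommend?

D

Row averages: A=47, B=55, C=90, D=106
Highest average = 106 → D.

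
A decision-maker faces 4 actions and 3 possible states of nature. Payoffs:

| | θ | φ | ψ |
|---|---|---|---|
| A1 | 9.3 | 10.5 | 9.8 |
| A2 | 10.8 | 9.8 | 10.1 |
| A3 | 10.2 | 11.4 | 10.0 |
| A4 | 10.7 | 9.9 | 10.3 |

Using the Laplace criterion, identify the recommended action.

A3

Row averages: A1=148/15, A2=307/30, A3=158/15, A4=10.3
Highest average = 158/15 → A3.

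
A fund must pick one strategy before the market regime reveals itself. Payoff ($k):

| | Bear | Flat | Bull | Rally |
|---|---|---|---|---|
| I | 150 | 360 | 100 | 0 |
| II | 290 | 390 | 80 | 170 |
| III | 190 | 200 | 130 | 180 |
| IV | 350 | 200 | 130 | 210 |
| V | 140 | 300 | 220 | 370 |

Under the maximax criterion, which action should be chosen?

Row maxima: I=360, II=390, III=200, IV=350, V=370
Best best-case = 390 → II.

II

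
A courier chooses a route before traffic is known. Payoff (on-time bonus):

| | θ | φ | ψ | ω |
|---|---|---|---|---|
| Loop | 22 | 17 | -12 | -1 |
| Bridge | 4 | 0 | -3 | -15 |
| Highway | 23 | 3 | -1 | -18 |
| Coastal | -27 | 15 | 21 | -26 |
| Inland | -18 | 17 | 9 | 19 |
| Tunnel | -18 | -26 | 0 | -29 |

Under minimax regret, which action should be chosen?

Loop

Column bests: θ=23, φ=17, ψ=21, ω=19.
Loop regrets: 1, 0, 33, 20 → max 33
Bridge regrets: 19, 17, 24, 34 → max 34
Highway regrets: 0, 14, 22, 37 → max 37
Coastal regrets: 50, 2, 0, 45 → max 50
Inland regrets: 41, 0, 12, 0 → max 41
Tunnel regrets: 41, 43, 21, 48 → max 48
Smallest max regret = 33 → Loop.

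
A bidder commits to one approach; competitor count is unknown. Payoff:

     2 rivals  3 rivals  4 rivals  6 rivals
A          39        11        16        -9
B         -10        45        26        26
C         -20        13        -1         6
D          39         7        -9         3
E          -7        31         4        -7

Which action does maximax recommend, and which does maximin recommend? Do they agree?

Row maxima: A=39, B=45, C=13, D=39, E=31
Best best-case = 45 → B.
Row minima: A=-9, B=-10, C=-20, D=-9, E=-7
Best worst-case = -7 → E.

maximax → B; maximin → E (disagree)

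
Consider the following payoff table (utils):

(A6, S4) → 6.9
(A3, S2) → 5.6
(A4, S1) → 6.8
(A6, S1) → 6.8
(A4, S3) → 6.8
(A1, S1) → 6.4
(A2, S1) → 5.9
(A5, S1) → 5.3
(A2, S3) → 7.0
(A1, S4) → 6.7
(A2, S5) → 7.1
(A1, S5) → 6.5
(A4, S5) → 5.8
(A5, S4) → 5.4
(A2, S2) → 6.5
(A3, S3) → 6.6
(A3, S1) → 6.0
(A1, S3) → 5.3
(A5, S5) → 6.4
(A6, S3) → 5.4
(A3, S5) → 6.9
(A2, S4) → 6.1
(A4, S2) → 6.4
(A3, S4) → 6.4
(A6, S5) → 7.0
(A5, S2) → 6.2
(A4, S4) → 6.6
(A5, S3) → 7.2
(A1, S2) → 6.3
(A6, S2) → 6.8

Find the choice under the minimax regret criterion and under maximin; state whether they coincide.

minimax regret → A2; maximin → A2 (agree)

Column bests: S1=6.8, S2=6.8, S3=7.2, S4=6.9, S5=7.1.
A1 regrets: 0.4, 0.5, 1.9, 0.2, 0.6 → max 1.9
A2 regrets: 0.9, 0.3, 0.2, 0.8, 0.0 → max 0.9
A3 regrets: 0.8, 1.2, 0.6, 0.5, 0.2 → max 1.2
A4 regrets: 0.0, 0.4, 0.4, 0.3, 1.3 → max 1.3
A5 regrets: 1.5, 0.6, 0.0, 1.5, 0.7 → max 1.5
A6 regrets: 0.0, 0.0, 1.8, 0.0, 0.1 → max 1.8
Smallest max regret = 0.9 → A2.
Row minima: A1=5.3, A2=5.9, A3=5.6, A4=5.8, A5=5.3, A6=5.4
Best worst-case = 5.9 → A2.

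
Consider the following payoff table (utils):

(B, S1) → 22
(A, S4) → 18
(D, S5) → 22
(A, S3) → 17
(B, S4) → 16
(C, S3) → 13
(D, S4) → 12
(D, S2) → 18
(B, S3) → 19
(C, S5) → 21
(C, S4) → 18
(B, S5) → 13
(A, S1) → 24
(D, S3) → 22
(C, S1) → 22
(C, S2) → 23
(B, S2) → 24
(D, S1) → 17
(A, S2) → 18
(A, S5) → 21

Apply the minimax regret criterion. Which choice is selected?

A

Column bests: S1=24, S2=24, S3=22, S4=18, S5=22.
A regrets: 0, 6, 5, 0, 1 → max 6
B regrets: 2, 0, 3, 2, 9 → max 9
C regrets: 2, 1, 9, 0, 1 → max 9
D regrets: 7, 6, 0, 6, 0 → max 7
Smallest max regret = 6 → A.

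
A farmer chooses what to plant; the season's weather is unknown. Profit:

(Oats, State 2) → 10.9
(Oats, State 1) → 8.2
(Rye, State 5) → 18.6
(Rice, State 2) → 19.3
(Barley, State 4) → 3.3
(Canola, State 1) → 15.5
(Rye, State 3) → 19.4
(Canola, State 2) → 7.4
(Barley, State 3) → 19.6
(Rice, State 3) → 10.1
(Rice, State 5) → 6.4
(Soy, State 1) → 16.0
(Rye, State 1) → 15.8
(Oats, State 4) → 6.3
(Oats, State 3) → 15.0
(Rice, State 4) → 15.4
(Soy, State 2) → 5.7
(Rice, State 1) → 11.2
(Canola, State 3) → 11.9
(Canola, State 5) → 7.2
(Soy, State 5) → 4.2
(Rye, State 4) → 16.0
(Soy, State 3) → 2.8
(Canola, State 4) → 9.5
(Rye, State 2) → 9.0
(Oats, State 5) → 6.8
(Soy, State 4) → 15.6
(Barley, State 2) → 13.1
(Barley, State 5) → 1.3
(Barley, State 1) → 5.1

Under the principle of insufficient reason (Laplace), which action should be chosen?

Row averages: Barley=8.48, Soy=8.86, Rice=12.48, Oats=9.44, Rye=15.76, Canola=10.3
Highest average = 15.76 → Rye.

Rye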